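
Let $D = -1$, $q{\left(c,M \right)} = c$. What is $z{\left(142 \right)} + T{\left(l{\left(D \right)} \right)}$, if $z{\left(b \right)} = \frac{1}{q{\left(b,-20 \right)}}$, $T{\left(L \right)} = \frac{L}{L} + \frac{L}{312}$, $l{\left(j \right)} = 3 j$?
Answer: $\frac{7365}{7384} \approx 0.99743$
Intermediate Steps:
$T{\left(L \right)} = 1 + \frac{L}{312}$ ($T{\left(L \right)} = 1 + L \frac{1}{312} = 1 + \frac{L}{312}$)
$z{\left(b \right)} = \frac{1}{b}$
$z{\left(142 \right)} + T{\left(l{\left(D \right)} \right)} = \frac{1}{142} + \left(1 + \frac{3 \left(-1\right)}{312}\right) = \frac{1}{142} + \left(1 + \frac{1}{312} \left(-3\right)\right) = \frac{1}{142} + \left(1 - \frac{1}{104}\right) = \frac{1}{142} + \frac{103}{104} = \frac{7365}{7384}$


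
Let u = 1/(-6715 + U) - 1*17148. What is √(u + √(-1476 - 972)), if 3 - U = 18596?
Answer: √(-305089054255 + 213498288*I*√17)/4218 ≈ 0.18892 + 130.95*I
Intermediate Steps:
U = -18593 (U = 3 - 1*18596 = 3 - 18596 = -18593)
u = -433981585/25308 (u = 1/(-6715 - 18593) - 1*17148 = 1/(-25308) - 17148 = -1/25308 - 17148 = -433981585/25308 ≈ -17148.)
√(u + √(-1476 - 972)) = √(-433981585/25308 + √(-1476 - 972)) = √(-433981585/25308 + √(-2448)) = √(-433981585/25308 + 12*I*√17)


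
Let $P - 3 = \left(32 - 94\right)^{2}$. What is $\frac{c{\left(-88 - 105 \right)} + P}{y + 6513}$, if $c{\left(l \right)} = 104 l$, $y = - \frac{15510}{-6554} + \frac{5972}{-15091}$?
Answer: $- \frac{72943480325}{29289654332} \approx -2.4904$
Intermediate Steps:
$P = 3847$ ($P = 3 + \left(32 - 94\right)^{2} = 3 + \left(-62\right)^{2} = 3 + 3844 = 3847$)
$y = \frac{97460461}{49453207}$ ($y = \left(-15510\right) \left(- \frac{1}{6554}\right) + 5972 \left(- \frac{1}{15091}\right) = \frac{7755}{3277} - \frac{5972}{15091} = \frac{97460461}{49453207} \approx 1.9708$)
$\frac{c{\left(-88 - 105 \right)} + P}{y + 6513} = \frac{104 \left(-88 - 105\right) + 3847}{\frac{97460461}{49453207} + 6513} = \frac{104 \left(-88 - 105\right) + 3847}{\frac{322186197652}{49453207}} = \left(104 \left(-193\right) + 3847\right) \frac{49453207}{322186197652} = \left(-20072 + 3847\right) \frac{49453207}{322186197652} = \left(-16225\right) \frac{49453207}{322186197652} = - \frac{72943480325}{29289654332}$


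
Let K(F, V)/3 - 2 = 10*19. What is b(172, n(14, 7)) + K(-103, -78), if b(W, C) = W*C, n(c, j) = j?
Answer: 1780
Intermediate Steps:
K(F, V) = 576 (K(F, V) = 6 + 3*(10*19) = 6 + 3*190 = 6 + 570 = 576)
b(W, C) = C*W
b(172, n(14, 7)) + K(-103, -78) = 7*172 + 576 = 1204 + 576 = 1780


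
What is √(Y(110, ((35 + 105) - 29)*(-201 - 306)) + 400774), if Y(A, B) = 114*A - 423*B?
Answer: √24218485 ≈ 4921.2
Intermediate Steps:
Y(A, B) = -423*B + 114*A
√(Y(110, ((35 + 105) - 29)*(-201 - 306)) + 400774) = √((-423*((35 + 105) - 29)*(-201 - 306) + 114*110) + 400774) = √((-423*(140 - 29)*(-507) + 12540) + 400774) = √((-46953*(-507) + 12540) + 400774) = √((-423*(-56277) + 12540) + 400774) = √((23805171 + 12540) + 400774) = √(23817711 + 400774) = √24218485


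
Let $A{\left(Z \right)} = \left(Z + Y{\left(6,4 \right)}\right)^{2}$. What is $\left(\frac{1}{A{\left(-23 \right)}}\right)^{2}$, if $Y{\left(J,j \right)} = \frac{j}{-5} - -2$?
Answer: $\frac{625}{141158161} \approx 4.4277 \cdot 10^{-6}$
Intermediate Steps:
$Y{\left(J,j \right)} = 2 - \frac{j}{5}$ ($Y{\left(J,j \right)} = j \left(- \frac{1}{5}\right) + 2 = - \frac{j}{5} + 2 = 2 - \frac{j}{5}$)
$A{\left(Z \right)} = \left(\frac{6}{5} + Z\right)^{2}$ ($A{\left(Z \right)} = \left(Z + \left(2 - \frac{4}{5}\right)\right)^{2} = \left(Z + \frac{6}{5}\right)^{2} = \left(\frac{6}{5} + Z\right)^{2}$)
$\left(\frac{1}{A{\left(-23 \right)}}\right)^{2} = \left(\frac{1}{\frac{1}{25} \left(6 + 5 \left(-23\right)\right)^{2}}\right)^{2} = \left(\frac{1}{\frac{1}{25} \left(6 - 115\right)^{2}}\right)^{2} = \left(\frac{1}{\frac{1}{25} \left(-109\right)^{2}}\right)^{2} = \left(\frac{1}{\frac{1}{25} \cdot 11881}\right)^{2} = \left(\frac{1}{\frac{11881}{25}}\right)^{2} = \left(\frac{25}{11881}\right)^{2} = \frac{625}{141158161}$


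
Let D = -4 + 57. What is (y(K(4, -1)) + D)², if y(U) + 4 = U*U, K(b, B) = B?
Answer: 2500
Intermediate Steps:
D = 53
y(U) = -4 + U² (y(U) = -4 + U*U = -4 + U²)
(y(K(4, -1)) + D)² = ((-4 + (-1)²) + 53)² = ((-4 + 1) + 53)² = (-3 + 53)² = 50² = 2500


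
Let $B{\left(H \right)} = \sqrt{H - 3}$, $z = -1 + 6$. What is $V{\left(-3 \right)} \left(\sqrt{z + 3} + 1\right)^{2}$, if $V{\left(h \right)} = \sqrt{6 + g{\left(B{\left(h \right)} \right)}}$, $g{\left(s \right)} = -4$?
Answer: $8 + 9 \sqrt{2} \approx 20.728$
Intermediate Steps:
$z = 5$
$B{\left(H \right)} = \sqrt{-3 + H}$
$V{\left(h \right)} = \sqrt{2}$ ($V{\left(h \right)} = \sqrt{6 - 4} = \sqrt{2}$)
$V{\left(-3 \right)} \left(\sqrt{z + 3} + 1\right)^{2} = \sqrt{2} \left(\sqrt{5 + 3} + 1\right)^{2} = \sqrt{2} \left(\sqrt{8} + 1\right)^{2} = \sqrt{2} \left(2 \sqrt{2} + 1\right)^{2} = \sqrt{2} \left(1 + 2 \sqrt{2}\right)^{2}$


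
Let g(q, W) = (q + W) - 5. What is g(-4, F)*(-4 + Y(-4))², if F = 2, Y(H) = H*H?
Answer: -1008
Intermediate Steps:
Y(H) = H²
g(q, W) = -5 + W + q (g(q, W) = (W + q) - 5 = -5 + W + q)
g(-4, F)*(-4 + Y(-4))² = (-5 + 2 - 4)*(-4 + (-4)²)² = -7*(-4 + 16)² = -7*12² = -7*144 = -1008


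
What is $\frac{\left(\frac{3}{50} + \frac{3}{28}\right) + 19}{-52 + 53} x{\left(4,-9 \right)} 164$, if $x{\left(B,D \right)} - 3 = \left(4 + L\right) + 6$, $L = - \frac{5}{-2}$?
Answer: $\frac{17053007}{350} \approx 48723.0$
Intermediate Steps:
$L = \frac{5}{2}$ ($L = \left(-5\right) \left(- \frac{1}{2}\right) = \frac{5}{2} \approx 2.5$)
$x{\left(B,D \right)} = \frac{31}{2}$ ($x{\left(B,D \right)} = 3 + \left(\left(4 + \frac{5}{2}\right) + 6\right) = 3 + \left(\frac{13}{2} + 6\right) = 3 + \frac{25}{2} = \frac{31}{2}$)
$\frac{\left(\frac{3}{50} + \frac{3}{28}\right) + 19}{-52 + 53} x{\left(4,-9 \right)} 164 = \frac{\left(\frac{3}{50} + \frac{3}{28}\right) + 19}{-52 + 53} \cdot \frac{31}{2} \cdot 164 = \frac{\left(3 \cdot \frac{1}{50} + 3 \cdot \frac{1}{28}\right) + 19}{1} \cdot \frac{31}{2} \cdot 164 = \left(\left(\frac{3}{50} + \frac{3}{28}\right) + 19\right) 1 \cdot \frac{31}{2} \cdot 164 = \left(\frac{117}{700} + 19\right) 1 \cdot \frac{31}{2} \cdot 164 = \frac{13417}{700} \cdot 1 \cdot \frac{31}{2} \cdot 164 = \frac{13417}{700} \cdot \frac{31}{2} \cdot 164 = \frac{415927}{1400} \cdot 164 = \frac{17053007}{350}$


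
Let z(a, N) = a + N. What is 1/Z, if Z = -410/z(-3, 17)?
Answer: -7/205 ≈ -0.034146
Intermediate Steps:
z(a, N) = N + a
Z = -205/7 (Z = -410/(17 - 3) = -410/14 = -410*1/14 = -205/7 ≈ -29.286)
1/Z = 1/(-205/7) = -7/205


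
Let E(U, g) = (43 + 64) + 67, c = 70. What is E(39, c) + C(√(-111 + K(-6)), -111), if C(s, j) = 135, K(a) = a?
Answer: 309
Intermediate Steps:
E(U, g) = 174 (E(U, g) = 107 + 67 = 174)
E(39, c) + C(√(-111 + K(-6)), -111) = 174 + 135 = 309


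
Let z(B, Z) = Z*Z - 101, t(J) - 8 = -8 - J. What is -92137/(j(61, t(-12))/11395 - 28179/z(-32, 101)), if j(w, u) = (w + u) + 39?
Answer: 20998022300/633601 ≈ 33141.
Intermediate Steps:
t(J) = -J (t(J) = 8 + (-8 - J) = -J)
j(w, u) = 39 + u + w (j(w, u) = (u + w) + 39 = 39 + u + w)
z(B, Z) = -101 + Z² (z(B, Z) = Z² - 101 = -101 + Z²)
-92137/(j(61, t(-12))/11395 - 28179/z(-32, 101)) = -92137/((39 - 1*(-12) + 61)/11395 - 28179/(-101 + 101²)) = -92137/((39 + 12 + 61)*(1/11395) - 28179/(-101 + 10201)) = -92137/(112*(1/11395) - 28179/10100) = -92137/(112/11395 - 28179*1/10100) = -92137/(112/11395 - 279/100) = -92137/(-633601/227900) = -92137*(-227900/633601) = 20998022300/633601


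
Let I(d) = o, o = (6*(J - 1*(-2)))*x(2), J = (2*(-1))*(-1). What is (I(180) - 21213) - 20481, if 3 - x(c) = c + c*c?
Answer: -41766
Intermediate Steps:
J = 2 (J = -2*(-1) = 2)
x(c) = 3 - c - c² (x(c) = 3 - (c + c*c) = 3 - (c + c²) = 3 + (-c - c²) = 3 - c - c²)
o = -72 (o = (6*(2 - 1*(-2)))*(3 - 1*2 - 1*2²) = (6*(2 + 2))*(3 - 2 - 1*4) = (6*4)*(3 - 2 - 4) = 24*(-3) = -72)
I(d) = -72
(I(180) - 21213) - 20481 = (-72 - 21213) - 20481 = -21285 - 20481 = -41766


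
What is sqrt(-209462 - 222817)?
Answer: 3*I*sqrt(48031) ≈ 657.48*I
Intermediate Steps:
sqrt(-209462 - 222817) = sqrt(-432279) = 3*I*sqrt(48031)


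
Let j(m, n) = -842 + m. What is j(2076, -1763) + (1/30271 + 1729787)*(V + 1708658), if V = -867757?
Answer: 44031579657306892/30271 ≈ 1.4546e+12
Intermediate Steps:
j(2076, -1763) + (1/30271 + 1729787)*(V + 1708658) = (-842 + 2076) + (1/30271 + 1729787)*(-867757 + 1708658) = 1234 + (1/30271 + 1729787)*840901 = 1234 + (52362382278/30271)*840901 = 1234 + 44031579619952478/30271 = 44031579657306892/30271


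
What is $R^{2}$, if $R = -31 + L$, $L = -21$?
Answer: $2704$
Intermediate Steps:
$R = -52$ ($R = -31 - 21 = -52$)
$R^{2} = \left(-52\right)^{2} = 2704$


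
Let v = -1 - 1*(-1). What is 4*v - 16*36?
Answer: -576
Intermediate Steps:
v = 0 (v = -1 + 1 = 0)
4*v - 16*36 = 4*0 - 16*36 = 0 - 576 = -576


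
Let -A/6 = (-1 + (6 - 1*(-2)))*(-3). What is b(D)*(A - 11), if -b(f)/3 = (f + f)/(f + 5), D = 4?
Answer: -920/3 ≈ -306.67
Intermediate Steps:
b(f) = -6*f/(5 + f) (b(f) = -3*(f + f)/(f + 5) = -3*2*f/(5 + f) = -6*f/(5 + f))
A = 126 (A = -6*(-1 + (6 - 1*(-2)))*(-3) = -6*(-1 + (6 + 2))*(-3) = -6*(-1 + 8)*(-3) = -42*(-3) = -6*(-21) = 126)
b(D)*(A - 11) = (-6*4/(5 + 4))*(126 - 11) = -6*4/9*115 = -6*4*⅑*115 = -8/3*115 = -920/3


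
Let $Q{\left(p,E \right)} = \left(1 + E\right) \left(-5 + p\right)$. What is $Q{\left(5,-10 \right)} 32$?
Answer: $0$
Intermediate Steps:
$Q{\left(5,-10 \right)} 32 = \left(-5 + 5 - -50 - 50\right) 32 = \left(-5 + 5 + 50 - 50\right) 32 = 0 \cdot 32 = 0$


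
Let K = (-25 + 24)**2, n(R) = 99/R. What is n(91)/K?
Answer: 99/91 ≈ 1.0879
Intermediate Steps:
K = 1 (K = (-1)**2 = 1)
n(91)/K = (99/91)/1 = (99*(1/91))*1 = (99/91)*1 = 99/91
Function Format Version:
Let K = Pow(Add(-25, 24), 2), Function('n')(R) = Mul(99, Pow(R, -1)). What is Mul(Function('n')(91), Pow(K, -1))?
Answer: Rational(99, 91) ≈ 1.0879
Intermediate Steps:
K = 1 (K = Pow(-1, 2) = 1)
Mul(Function('n')(91), Pow(K, -1)) = Mul(Mul(99, Pow(91, -1)), Pow(1, -1)) = Mul(Mul(99, Rational(1, 91)), 1) = Mul(Rational(99, 91), 1) = Rational(99, 91)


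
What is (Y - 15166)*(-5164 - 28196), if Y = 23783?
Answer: -287463120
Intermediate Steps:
(Y - 15166)*(-5164 - 28196) = (23783 - 15166)*(-5164 - 28196) = 8617*(-33360) = -287463120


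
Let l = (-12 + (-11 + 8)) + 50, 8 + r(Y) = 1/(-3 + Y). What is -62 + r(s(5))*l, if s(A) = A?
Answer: -649/2 ≈ -324.50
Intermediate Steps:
r(Y) = -8 + 1/(-3 + Y)
l = 35 (l = (-12 - 3) + 50 = -15 + 50 = 35)
-62 + r(s(5))*l = -62 + ((25 - 8*5)/(-3 + 5))*35 = -62 + ((25 - 40)/2)*35 = -62 + ((1/2)*(-15))*35 = -62 - 15/2*35 = -62 - 525/2 = -649/2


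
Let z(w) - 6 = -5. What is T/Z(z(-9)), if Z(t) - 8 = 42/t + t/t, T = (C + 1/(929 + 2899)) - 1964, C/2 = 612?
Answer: -2832719/195228 ≈ -14.510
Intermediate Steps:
C = 1224 (C = 2*612 = 1224)
z(w) = 1 (z(w) = 6 - 5 = 1)
T = -2832719/3828 (T = (1224 + 1/(929 + 2899)) - 1964 = (1224 + 1/3828) - 1964 = 4685473/3828 - 1964 = -2832719/3828 ≈ -740.00)
Z(t) = 9 + 42/t (Z(t) = 8 + (42/t + t/t) = 8 + (42/t + 1) = 8 + (1 + 42/t) = 9 + 42/t)
T/Z(z(-9)) = -2832719/(3828*(9 + 42/1)) = -2832719/(3828*(9 + 42*1)) = -2832719/(3828*(9 + 42)) = -2832719/3828/51 = -2832719/3828*1/51 = -2832719/195228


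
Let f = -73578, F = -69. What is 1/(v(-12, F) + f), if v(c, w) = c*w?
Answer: -1/72750 ≈ -1.3746e-5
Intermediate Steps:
1/(v(-12, F) + f) = 1/(-12*(-69) - 73578) = 1/(828 - 73578) = 1/(-72750) = -1/72750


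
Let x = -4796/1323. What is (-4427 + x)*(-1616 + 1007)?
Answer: 169989793/63 ≈ 2.6983e+6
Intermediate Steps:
x = -4796/1323 (x = -4796*1/1323 = -4796/1323 ≈ -3.6251)
(-4427 + x)*(-1616 + 1007) = (-4427 - 4796/1323)*(-1616 + 1007) = -5861717/1323*(-609) = 169989793/63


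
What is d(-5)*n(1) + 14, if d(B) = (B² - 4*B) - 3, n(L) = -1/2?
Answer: -7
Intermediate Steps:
n(L) = -½ (n(L) = -1*½ = -½)
d(B) = -3 + B² - 4*B
d(-5)*n(1) + 14 = (-3 + (-5)² - 4*(-5))*(-½) + 14 = (-3 + 25 + 20)*(-½) + 14 = 42*(-½) + 14 = -21 + 14 = -7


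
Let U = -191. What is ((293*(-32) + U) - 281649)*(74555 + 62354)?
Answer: -39870091344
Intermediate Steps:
((293*(-32) + U) - 281649)*(74555 + 62354) = ((293*(-32) - 191) - 281649)*(74555 + 62354) = ((-9376 - 191) - 281649)*136909 = (-9567 - 281649)*136909 = -291216*136909 = -39870091344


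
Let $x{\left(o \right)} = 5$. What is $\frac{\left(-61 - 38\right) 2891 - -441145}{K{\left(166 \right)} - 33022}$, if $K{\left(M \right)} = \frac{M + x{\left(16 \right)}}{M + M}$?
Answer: $- \frac{51438752}{10963133} \approx -4.692$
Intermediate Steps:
$K{\left(M \right)} = \frac{5 + M}{2 M}$ ($K{\left(M \right)} = \frac{M + 5}{M + M} = \frac{5 + M}{2 M}$)
$\frac{\left(-61 - 38\right) 2891 - -441145}{K{\left(166 \right)} - 33022} = \frac{\left(-61 - 38\right) 2891 - -441145}{\frac{5 + 166}{2 \cdot 166} - 33022} = \frac{\left(-61 - 38\right) 2891 + 441145}{\frac{1}{2} \cdot \frac{1}{166} \cdot 171 - 33022} = \frac{\left(-99\right) 2891 + 441145}{\frac{171}{332} - 33022} = \frac{-286209 + 441145}{- \frac{10963133}{332}} = 154936 \left(- \frac{332}{10963133}\right) = - \frac{51438752}{10963133}$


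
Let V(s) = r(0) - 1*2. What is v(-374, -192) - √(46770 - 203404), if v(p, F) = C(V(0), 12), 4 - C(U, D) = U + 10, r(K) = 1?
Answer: -5 - I*√156634 ≈ -5.0 - 395.77*I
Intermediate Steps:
V(s) = -1 (V(s) = 1 - 1*2 = 1 - 2 = -1)
C(U, D) = -6 - U (C(U, D) = 4 - (U + 10) = 4 - (10 + U) = 4 + (-10 - U) = -6 - U)
v(p, F) = -5 (v(p, F) = -6 - 1*(-1) = -6 + 1 = -5)
v(-374, -192) - √(46770 - 203404) = -5 - √(46770 - 203404) = -5 - √(-156634) = -5 - I*√156634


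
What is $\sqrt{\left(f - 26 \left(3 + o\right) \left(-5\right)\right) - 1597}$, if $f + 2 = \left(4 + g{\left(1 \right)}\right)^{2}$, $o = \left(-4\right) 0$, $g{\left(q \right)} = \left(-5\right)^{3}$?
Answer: $2 \sqrt{3358} \approx 115.9$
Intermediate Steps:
$g{\left(q \right)} = -125$
$o = 0$
$f = 14639$ ($f = -2 + \left(4 - 125\right)^{2} = -2 + \left(-121\right)^{2} = -2 + 14641 = 14639$)
$\sqrt{\left(f - 26 \left(3 + o\right) \left(-5\right)\right) - 1597} = \sqrt{\left(14639 - 26 \left(3 + 0\right) \left(-5\right)\right) - 1597} = \sqrt{\left(14639 - 26 \cdot 3 \left(-5\right)\right) - 1597} = \sqrt{\left(14639 - -390\right) - 1597} = \sqrt{\left(14639 + 390\right) - 1597} = \sqrt{15029 - 1597} = \sqrt{13432} = 2 \sqrt{3358}$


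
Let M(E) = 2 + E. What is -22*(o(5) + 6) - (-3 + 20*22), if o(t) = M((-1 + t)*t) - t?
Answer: -943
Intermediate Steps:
o(t) = 2 - t + t*(-1 + t) (o(t) = (2 + (-1 + t)*t) - t = (2 + t*(-1 + t)) - t = 2 - t + t*(-1 + t))
-22*(o(5) + 6) - (-3 + 20*22) = -22*((2 - 1*5 + 5*(-1 + 5)) + 6) - (-3 + 20*22) = -22*((2 - 5 + 5*4) + 6) - (-3 + 440) = -22*((2 - 5 + 20) + 6) - 1*437 = -22*(17 + 6) - 437 = -22*23 - 437 = -506 - 437 = -943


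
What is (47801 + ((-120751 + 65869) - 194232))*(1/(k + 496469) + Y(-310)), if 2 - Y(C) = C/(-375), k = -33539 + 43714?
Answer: -8975489172811/37998300 ≈ -2.3621e+5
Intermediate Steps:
k = 10175
Y(C) = 2 + C/375 (Y(C) = 2 - C/(-375) = 2 - C*(-1)/375 = 2 - (-1)*C/375 = 2 + C/375)
(47801 + ((-120751 + 65869) - 194232))*(1/(k + 496469) + Y(-310)) = (47801 + ((-120751 + 65869) - 194232))*(1/(10175 + 496469) + (2 + (1/375)*(-310))) = (47801 + (-54882 - 194232))*(1/506644 + (2 - 62/75)) = (47801 - 249114)*(1/506644 + 88/75) = -201313*44584747/37998300 = -8975489172811/37998300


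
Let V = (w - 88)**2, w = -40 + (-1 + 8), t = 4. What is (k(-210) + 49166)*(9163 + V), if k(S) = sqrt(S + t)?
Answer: 1170347464 + 23804*I*sqrt(206) ≈ 1.1703e+9 + 3.4165e+5*I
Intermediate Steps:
k(S) = sqrt(4 + S) (k(S) = sqrt(S + 4) = sqrt(4 + S))
w = -33 (w = -40 + 7 = -33)
V = 14641 (V = (-33 - 88)**2 = (-121)**2 = 14641)
(k(-210) + 49166)*(9163 + V) = (sqrt(4 - 210) + 49166)*(9163 + 14641) = (sqrt(-206) + 49166)*23804 = (I*sqrt(206) + 49166)*23804 = (49166 + I*sqrt(206))*23804 = 1170347464 + 23804*I*sqrt(206)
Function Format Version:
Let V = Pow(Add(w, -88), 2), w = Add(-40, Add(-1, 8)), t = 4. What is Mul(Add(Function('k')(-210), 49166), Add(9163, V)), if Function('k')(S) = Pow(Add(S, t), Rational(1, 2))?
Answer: Add(1170347464, Mul(23804, I, Pow(206, Rational(1, 2)))) ≈ Add(1.1703e+9, Mul(3.4165e+5, I))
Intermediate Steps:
Function('k')(S) = Pow(Add(4, S), Rational(1, 2)) (Function('k')(S) = Pow(Add(S, 4), Rational(1, 2)) = Pow(Add(4, S), Rational(1, 2)))
w = -33 (w = Add(-40, 7) = -33)
V = 14641 (V = Pow(Add(-33, -88), 2) = Pow(-121, 2) = 14641)
Mul(Add(Function('k')(-210), 49166), Add(9163, V)) = Mul(Add(Pow(Add(4, -210), Rational(1, 2)), 49166), Add(9163, 14641)) = Mul(Add(Pow(-206, Rational(1, 2)), 49166), 23804) = Mul(Add(Mul(I, Pow(206, Rational(1, 2))), 49166), 23804) = Mul(Add(49166, Mul(I, Pow(206, Rational(1, 2)))), 23804) = Add(1170347464, Mul(23804, I, Pow(206, Rational(1, 2))))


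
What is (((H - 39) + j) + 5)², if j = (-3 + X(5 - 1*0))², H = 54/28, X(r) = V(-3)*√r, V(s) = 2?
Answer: 142969/196 + 516*√5/7 ≈ 894.26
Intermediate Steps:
X(r) = 2*√r
H = 27/14 (H = 54*(1/28) = 27/14 ≈ 1.9286)
j = (-3 + 2*√5)² (j = (-3 + 2*√(5 - 1*0))² = (-3 + 2*√(5 + 0))² = (-3 + 2*√5)² ≈ 2.1672)
(((H - 39) + j) + 5)² = (((27/14 - 39) + (29 - 12*√5)) + 5)² = ((-519/14 + (29 - 12*√5)) + 5)² = ((-113/14 - 12*√5) + 5)² = (-43/14 - 12*√5)²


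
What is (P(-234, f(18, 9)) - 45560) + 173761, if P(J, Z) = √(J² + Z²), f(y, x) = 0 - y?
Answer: 128201 + 18*√170 ≈ 1.2844e+5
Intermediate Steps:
f(y, x) = -y
(P(-234, f(18, 9)) - 45560) + 173761 = (√((-234)² + (-1*18)²) - 45560) + 173761 = (√(54756 + (-18)²) - 45560) + 173761 = (√(54756 + 324) - 45560) + 173761 = (√55080 - 45560) + 173761 = (18*√170 - 45560) + 173761 = (-45560 + 18*√170) + 173761 = 128201 + 18*√170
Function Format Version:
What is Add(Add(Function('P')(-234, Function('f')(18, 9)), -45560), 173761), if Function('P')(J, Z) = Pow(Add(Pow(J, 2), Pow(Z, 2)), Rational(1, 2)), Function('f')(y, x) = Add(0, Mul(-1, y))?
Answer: Add(128201, Mul(18, Pow(170, Rational(1, 2)))) ≈ 1.2844e+5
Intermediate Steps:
Function('f')(y, x) = Mul(-1, y)
Add(Add(Function('P')(-234, Function('f')(18, 9)), -45560), 173761) = Add(Add(Pow(Add(Pow(-234, 2), Pow(Mul(-1, 18), 2)), Rational(1, 2)), -45560), 173761) = Add(Add(Pow(Add(54756, Pow(-18, 2)), Rational(1, 2)), -45560), 173761) = Add(Add(Pow(Add(54756, 324), Rational(1, 2)), -45560), 173761) = Add(Add(Pow(55080, Rational(1, 2)), -45560), 173761) = Add(Add(Mul(18, Pow(170, Rational(1, 2))), -45560), 173761) = Add(Add(-45560, Mul(18, Pow(170, Rational(1, 2)))), 173761) = Add(128201, Mul(18, Pow(170, Rational(1, 2))))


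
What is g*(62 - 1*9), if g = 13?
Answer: 689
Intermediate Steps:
g*(62 - 1*9) = 13*(62 - 1*9) = 13*(62 - 9) = 13*53 = 689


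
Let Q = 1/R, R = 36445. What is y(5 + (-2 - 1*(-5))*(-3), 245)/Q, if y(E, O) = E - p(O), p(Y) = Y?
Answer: -9074805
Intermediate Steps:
y(E, O) = E - O
Q = 1/36445 ≈ 2.7439e-5
y(5 + (-2 - 1*(-5))*(-3), 245)/Q = ((5 + (-2 - 1*(-5))*(-3)) - 1*245)/(1/36445) = ((5 + (-2 + 5)*(-3)) - 245)*36445 = ((5 + 3*(-3)) - 245)*36445 = ((5 - 9) - 245)*36445 = (-4 - 245)*36445 = -249*36445 = -9074805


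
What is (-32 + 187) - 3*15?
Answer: 110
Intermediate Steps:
(-32 + 187) - 3*15 = 155 - 45 = 110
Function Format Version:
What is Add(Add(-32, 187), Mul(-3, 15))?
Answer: 110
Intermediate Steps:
Add(Add(-32, 187), Mul(-3, 15)) = Add(155, -45) = 110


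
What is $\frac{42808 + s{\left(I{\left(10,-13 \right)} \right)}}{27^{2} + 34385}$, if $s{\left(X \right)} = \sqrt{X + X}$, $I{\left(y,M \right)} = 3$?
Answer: $\frac{21404}{17557} + \frac{\sqrt{6}}{35114} \approx 1.2192$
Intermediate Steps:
$s{\left(X \right)} = \sqrt{2} \sqrt{X}$ ($s{\left(X \right)} = \sqrt{2 X} = \sqrt{2} \sqrt{X}$)
$\frac{42808 + s{\left(I{\left(10,-13 \right)} \right)}}{27^{2} + 34385} = \frac{42808 + \sqrt{2} \sqrt{3}}{27^{2} + 34385} = \frac{42808 + \sqrt{6}}{729 + 34385} = \frac{42808 + \sqrt{6}}{35114} = \left(42808 + \sqrt{6}\right) \frac{1}{35114} = \frac{21404}{17557} + \frac{\sqrt{6}}{35114}$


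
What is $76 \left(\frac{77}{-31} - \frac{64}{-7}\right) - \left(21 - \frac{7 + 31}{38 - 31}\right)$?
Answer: $\frac{106441}{217} \approx 490.51$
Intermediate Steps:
$76 \left(\frac{77}{-31} - \frac{64}{-7}\right) - \left(21 - \frac{7 + 31}{38 - 31}\right) = 76 \left(77 \left(- \frac{1}{31}\right) - - \frac{64}{7}\right) - \left(21 - \frac{38}{7}\right) = 76 \left(- \frac{77}{31} + \frac{64}{7}\right) + \left(38 \cdot \frac{1}{7} - 21\right) = 76 \cdot \frac{1445}{217} + \left(\frac{38}{7} - 21\right) = \frac{109820}{217} - \frac{109}{7} = \frac{106441}{217}$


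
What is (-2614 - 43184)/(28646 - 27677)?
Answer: -898/19 ≈ -47.263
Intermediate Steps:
(-2614 - 43184)/(28646 - 27677) = -45798/969 = -45798*1/969 = -898/19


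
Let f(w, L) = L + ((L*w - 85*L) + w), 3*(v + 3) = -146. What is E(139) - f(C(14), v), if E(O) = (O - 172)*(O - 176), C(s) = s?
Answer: -7229/3 ≈ -2409.7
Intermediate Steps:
v = -155/3 (v = -3 + (⅓)*(-146) = -3 - 146/3 = -155/3 ≈ -51.667)
f(w, L) = w - 84*L + L*w (f(w, L) = L + ((-85*L + L*w) + w) = L + (w - 85*L + L*w) = w - 84*L + L*w)
E(O) = (-176 + O)*(-172 + O) (E(O) = (-172 + O)*(-176 + O) = (-176 + O)*(-172 + O))
E(139) - f(C(14), v) = (30272 + 139² - 348*139) - (14 - 84*(-155/3) - 155/3*14) = (30272 + 19321 - 48372) - (14 + 4340 - 2170/3) = 1221 - 1*10892/3 = 1221 - 10892/3 = -7229/3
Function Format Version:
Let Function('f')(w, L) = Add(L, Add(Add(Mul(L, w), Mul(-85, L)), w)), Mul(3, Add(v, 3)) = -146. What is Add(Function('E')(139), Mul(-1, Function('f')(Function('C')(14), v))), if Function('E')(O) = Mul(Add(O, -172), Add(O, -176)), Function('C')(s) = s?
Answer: Rational(-7229, 3) ≈ -2409.7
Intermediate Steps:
v = Rational(-155, 3) (v = Add(-3, Mul(Rational(1, 3), -146)) = Add(-3, Rational(-146, 3)) = Rational(-155, 3) ≈ -51.667)
Function('f')(w, L) = Add(w, Mul(-84, L), Mul(L, w)) (Function('f')(w, L) = Add(L, Add(Add(Mul(-85, L), Mul(L, w)), w)) = Add(L, Add(w, Mul(-85, L), Mul(L, w))) = Add(w, Mul(-84, L), Mul(L, w)))
Function('E')(O) = Mul(Add(-176, O), Add(-172, O)) (Function('E')(O) = Mul(Add(-172, O), Add(-176, O)) = Mul(Add(-176, O), Add(-172, O)))
Add(Function('E')(139), Mul(-1, Function('f')(Function('C')(14), v))) = Add(Add(30272, Pow(139, 2), Mul(-348, 139)), Mul(-1, Add(14, Mul(-84, Rational(-155, 3)), Mul(Rational(-155, 3), 14)))) = Add(Add(30272, 19321, -48372), Mul(-1, Add(14, 4340, Rational(-2170, 3)))) = Add(1221, Mul(-1, Rational(10892, 3))) = Add(1221, Rational(-10892, 3)) = Rational(-7229, 3)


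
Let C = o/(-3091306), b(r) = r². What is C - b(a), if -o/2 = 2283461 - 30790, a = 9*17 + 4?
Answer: -38096548126/1545653 ≈ -24648.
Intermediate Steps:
a = 157 (a = 153 + 4 = 157)
o = -4505342 (o = -2*(2283461 - 30790) = -2*2252671 = -4505342)
C = 2252671/1545653 (C = -4505342/(-3091306) = -4505342*(-1/3091306) = 2252671/1545653 ≈ 1.4574)
C - b(a) = 2252671/1545653 - 1*157² = 2252671/1545653 - 1*24649 = 2252671/1545653 - 24649 = -38096548126/1545653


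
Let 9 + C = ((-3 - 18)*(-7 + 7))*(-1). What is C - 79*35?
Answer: -2774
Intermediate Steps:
C = -9 (C = -9 + ((-3 - 18)*(-7 + 7))*(-1) = -9 - 21*0*(-1) = -9 + 0*(-1) = -9 + 0 = -9)
C - 79*35 = -9 - 79*35 = -9 - 2765 = -2774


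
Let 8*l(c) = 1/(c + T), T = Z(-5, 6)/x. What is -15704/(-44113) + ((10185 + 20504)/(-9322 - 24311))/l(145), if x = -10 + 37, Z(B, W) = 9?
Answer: -4720413575320/4450957587 ≈ -1060.5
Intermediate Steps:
x = 27
T = 1/3 (T = 9/27 = 9*(1/27) = 1/3 ≈ 0.33333)
l(c) = 1/(8*(1/3 + c)) (l(c) = 1/(8*(c + 1/3)) = 1/(8*(1/3 + c)))
-15704/(-44113) + ((10185 + 20504)/(-9322 - 24311))/l(145) = -15704/(-44113) + ((10185 + 20504)/(-9322 - 24311))/((3/(8*(1 + 3*145)))) = -15704*(-1/44113) + (30689/(-33633))/((3/(8*(1 + 435)))) = 15704/44113 + (30689*(-1/33633))/(((3/8)/436)) = 15704/44113 - 30689/(33633*((3/8)*(1/436))) = 15704/44113 - 30689/(33633*3/3488) = 15704/44113 - 30689/33633*3488/3 = 15704/44113 - 107043232/100899 = -4720413575320/4450957587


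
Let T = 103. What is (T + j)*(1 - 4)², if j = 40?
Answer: 1287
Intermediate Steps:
(T + j)*(1 - 4)² = (103 + 40)*(1 - 4)² = 143*(-3)² = 143*9 = 1287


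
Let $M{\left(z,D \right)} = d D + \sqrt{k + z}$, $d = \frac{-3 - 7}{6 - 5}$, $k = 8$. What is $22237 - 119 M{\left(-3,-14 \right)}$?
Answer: $5577 - 119 \sqrt{5} \approx 5310.9$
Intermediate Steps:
$d = -10$ ($d = - \frac{10}{1} = \left(-10\right) 1 = -10$)
$M{\left(z,D \right)} = \sqrt{8 + z} - 10 D$ ($M{\left(z,D \right)} = - 10 D + \sqrt{8 + z} = \sqrt{8 + z} - 10 D$)
$22237 - 119 M{\left(-3,-14 \right)} = 22237 - 119 \left(\sqrt{8 - 3} - -140\right) = 22237 - 119 \left(\sqrt{5} + 140\right) = 22237 - 119 \left(140 + \sqrt{5}\right) = 22237 - \left(16660 + 119 \sqrt{5}\right) = 5577 - 119 \sqrt{5}$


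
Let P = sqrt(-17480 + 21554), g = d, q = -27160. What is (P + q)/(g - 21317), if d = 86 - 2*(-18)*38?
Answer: 27160/19863 - sqrt(4074)/19863 ≈ 1.3642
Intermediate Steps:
d = 1454 (d = 86 + 36*38 = 86 + 1368 = 1454)
g = 1454
P = sqrt(4074) ≈ 63.828
(P + q)/(g - 21317) = (sqrt(4074) - 27160)/(1454 - 21317) = (-27160 + sqrt(4074))/(-19863) = (-27160 + sqrt(4074))*(-1/19863) = 27160/19863 - sqrt(4074)/19863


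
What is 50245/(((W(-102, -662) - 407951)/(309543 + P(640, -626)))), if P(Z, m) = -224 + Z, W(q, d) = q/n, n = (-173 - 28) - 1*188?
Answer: -6058243192495/158692837 ≈ -38176.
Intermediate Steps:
n = -389 (n = -201 - 188 = -389)
W(q, d) = -q/389 (W(q, d) = q/(-389) = q*(-1/389) = -q/389)
50245/(((W(-102, -662) - 407951)/(309543 + P(640, -626)))) = 50245/(((-1/389*(-102) - 407951)/(309543 + (-224 + 640)))) = 50245/(((102/389 - 407951)/(309543 + 416))) = 50245/((-158692837/389/309959)) = 50245/((-158692837/389*1/309959)) = 50245/(-158692837/120574051) = 50245*(-120574051/158692837) = -6058243192495/158692837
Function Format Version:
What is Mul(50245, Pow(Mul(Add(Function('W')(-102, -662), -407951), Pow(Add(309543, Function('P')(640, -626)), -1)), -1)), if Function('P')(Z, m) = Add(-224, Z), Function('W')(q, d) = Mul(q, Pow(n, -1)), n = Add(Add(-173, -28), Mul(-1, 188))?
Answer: Rational(-6058243192495, 158692837) ≈ -38176.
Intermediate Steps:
n = -389 (n = Add(-201, -188) = -389)
Function('W')(q, d) = Mul(Rational(-1, 389), q) (Function('W')(q, d) = Mul(q, Pow(-389, -1)) = Mul(q, Rational(-1, 389)) = Mul(Rational(-1, 389), q))
Mul(50245, Pow(Mul(Add(Function('W')(-102, -662), -407951), Pow(Add(309543, Function('P')(640, -626)), -1)), -1)) = Mul(50245, Pow(Mul(Add(Mul(Rational(-1, 389), -102), -407951), Pow(Add(309543, Add(-224, 640)), -1)), -1)) = Mul(50245, Pow(Mul(Add(Rational(102, 389), -407951), Pow(Add(309543, 416), -1)), -1)) = Mul(50245, Pow(Mul(Rational(-158692837, 389), Pow(309959, -1)), -1)) = Mul(50245, Pow(Mul(Rational(-158692837, 389), Rational(1, 309959)), -1)) = Mul(50245, Pow(Rational(-158692837, 120574051), -1)) = Mul(50245, Rational(-120574051, 158692837)) = Rational(-6058243192495, 158692837)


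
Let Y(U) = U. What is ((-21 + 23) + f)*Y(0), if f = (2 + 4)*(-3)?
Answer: 0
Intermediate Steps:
f = -18 (f = 6*(-3) = -18)
((-21 + 23) + f)*Y(0) = ((-21 + 23) - 18)*0 = (2 - 18)*0 = -16*0 = 0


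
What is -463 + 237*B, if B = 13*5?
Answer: 14942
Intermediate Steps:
B = 65
-463 + 237*B = -463 + 237*65 = -463 + 15405 = 14942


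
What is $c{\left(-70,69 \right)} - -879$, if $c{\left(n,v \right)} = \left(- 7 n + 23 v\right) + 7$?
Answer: $2963$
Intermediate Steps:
$c{\left(n,v \right)} = 7 - 7 n + 23 v$
$c{\left(-70,69 \right)} - -879 = \left(7 - -490 + 23 \cdot 69\right) - -879 = \left(7 + 490 + 1587\right) + 879 = 2084 + 879 = 2963$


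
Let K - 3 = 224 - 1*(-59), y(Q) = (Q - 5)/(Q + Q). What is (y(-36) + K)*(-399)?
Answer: -2744189/24 ≈ -1.1434e+5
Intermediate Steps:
y(Q) = (-5 + Q)/(2*Q) (y(Q) = (-5 + Q)/((2*Q)) = (-5 + Q)*(1/(2*Q)) = (-5 + Q)/(2*Q))
K = 286 (K = 3 + (224 - 1*(-59)) = 3 + (224 + 59) = 3 + 283 = 286)
(y(-36) + K)*(-399) = ((1/2)*(-5 - 36)/(-36) + 286)*(-399) = ((1/2)*(-1/36)*(-41) + 286)*(-399) = (41/72 + 286)*(-399) = (20633/72)*(-399) = -2744189/24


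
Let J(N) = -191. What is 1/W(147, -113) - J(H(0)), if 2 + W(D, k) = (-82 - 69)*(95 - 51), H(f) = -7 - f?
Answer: 1269385/6646 ≈ 191.00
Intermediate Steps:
W(D, k) = -6646 (W(D, k) = -2 + (-82 - 69)*(95 - 51) = -2 - 151*44 = -2 - 6644 = -6646)
1/W(147, -113) - J(H(0)) = 1/(-6646) - 1*(-191) = -1/6646 + 191 = 1269385/6646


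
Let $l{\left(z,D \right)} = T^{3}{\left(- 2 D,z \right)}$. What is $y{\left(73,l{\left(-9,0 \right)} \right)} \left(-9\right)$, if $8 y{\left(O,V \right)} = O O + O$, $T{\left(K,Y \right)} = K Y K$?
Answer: $- \frac{24309}{4} \approx -6077.3$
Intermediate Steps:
$T{\left(K,Y \right)} = Y K^{2}$
$l{\left(z,D \right)} = 64 D^{6} z^{3}$ ($l{\left(z,D \right)} = \left(z \left(- 2 D\right)^{2}\right)^{3} = \left(z 4 D^{2}\right)^{3} = \left(4 z D^{2}\right)^{3} = 64 D^{6} z^{3}$)
$y{\left(O,V \right)} = \frac{O}{8} + \frac{O^{2}}{8}$ ($y{\left(O,V \right)} = \frac{O O + O}{8} = \frac{O^{2} + O}{8} = \frac{O + O^{2}}{8} = \frac{O}{8} + \frac{O^{2}}{8}$)
$y{\left(73,l{\left(-9,0 \right)} \right)} \left(-9\right) = \frac{1}{8} \cdot 73 \left(1 + 73\right) \left(-9\right) = \frac{1}{8} \cdot 73 \cdot 74 \left(-9\right) = \frac{2701}{4} \left(-9\right) = - \frac{24309}{4}$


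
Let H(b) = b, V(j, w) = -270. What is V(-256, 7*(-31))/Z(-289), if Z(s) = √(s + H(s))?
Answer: 135*I*√2/17 ≈ 11.231*I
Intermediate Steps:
Z(s) = √2*√s (Z(s) = √(s + s) = √(2*s) = √2*√s)
V(-256, 7*(-31))/Z(-289) = -270*(-I*√2/34) = -(-135)*I*√2/17 = 135*I*√2/17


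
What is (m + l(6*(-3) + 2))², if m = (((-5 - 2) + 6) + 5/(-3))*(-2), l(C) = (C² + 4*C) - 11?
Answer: 312481/9 ≈ 34720.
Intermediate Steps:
l(C) = -11 + C² + 4*C
m = 16/3 (m = ((-7 + 6) + 5*(-⅓))*(-2) = (-1 - 5/3)*(-2) = -8/3*(-2) = 16/3 ≈ 5.3333)
(m + l(6*(-3) + 2))² = (16/3 + (-11 + (6*(-3) + 2)² + 4*(6*(-3) + 2)))² = (16/3 + (-11 + (-18 + 2)² + 4*(-18 + 2)))² = (16/3 + (-11 + (-16)² + 4*(-16)))² = (16/3 + (-11 + 256 - 64))² = (16/3 + 181)² = (559/3)² = 312481/9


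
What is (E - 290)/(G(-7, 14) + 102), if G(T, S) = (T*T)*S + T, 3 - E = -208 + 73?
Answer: -152/781 ≈ -0.19462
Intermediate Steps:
E = 138 (E = 3 - (-208 + 73) = 3 - 1*(-135) = 3 + 135 = 138)
G(T, S) = T + S*T**2 (G(T, S) = T**2*S + T = S*T**2 + T = T + S*T**2)
(E - 290)/(G(-7, 14) + 102) = (138 - 290)/(-7*(1 + 14*(-7)) + 102) = -152/(-7*(1 - 98) + 102) = -152/(-7*(-97) + 102) = -152/(679 + 102) = -152/781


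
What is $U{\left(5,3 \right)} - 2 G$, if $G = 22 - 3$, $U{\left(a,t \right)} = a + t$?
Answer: $-30$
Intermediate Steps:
$G = 19$ ($G = 22 - 3 = 19$)
$U{\left(5,3 \right)} - 2 G = \left(5 + 3\right) - 38 = 8 - 38 = -30$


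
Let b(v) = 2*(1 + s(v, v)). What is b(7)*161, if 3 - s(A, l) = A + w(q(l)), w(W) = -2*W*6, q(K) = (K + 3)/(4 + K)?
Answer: 28014/11 ≈ 2546.7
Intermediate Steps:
q(K) = (3 + K)/(4 + K)
w(W) = -12*W
s(A, l) = 3 - A + 12*(3 + l)/(4 + l) (s(A, l) = 3 - (A - 12*(3 + l)/(4 + l)) = 3 + (-A + 12*(3 + l)/(4 + l)) = 3 - A + 12*(3 + l)/(4 + l))
b(v) = 2 + 2*(36 + 12*v + (3 - v)*(4 + v))/(4 + v) (b(v) = 2*(1 + (36 + 12*v + (3 - v)*(4 + v))/(4 + v)) = 2 + 2*(36 + 12*v + (3 - v)*(4 + v))/(4 + v))
b(7)*161 = (2*(52 - 1*7² + 12*7)/(4 + 7))*161 = (2*(52 - 1*49 + 84)/11)*161 = (2*(1/11)*(52 - 49 + 84))*161 = (2*(1/11)*87)*161 = (174/11)*161 = 28014/11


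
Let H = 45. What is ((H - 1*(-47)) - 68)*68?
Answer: 1632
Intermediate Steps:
((H - 1*(-47)) - 68)*68 = ((45 - 1*(-47)) - 68)*68 = ((45 + 47) - 68)*68 = (92 - 68)*68 = 24*68 = 1632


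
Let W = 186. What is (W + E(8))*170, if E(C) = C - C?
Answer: 31620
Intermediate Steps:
E(C) = 0
(W + E(8))*170 = (186 + 0)*170 = 186*170 = 31620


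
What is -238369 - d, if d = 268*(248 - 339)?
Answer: -213981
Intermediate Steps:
d = -24388 (d = 268*(-91) = -24388)
-238369 - d = -238369 - 1*(-24388) = -238369 + 24388 = -213981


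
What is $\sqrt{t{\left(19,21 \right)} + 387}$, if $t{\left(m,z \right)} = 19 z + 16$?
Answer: $\sqrt{802} \approx 28.32$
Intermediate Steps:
$t{\left(m,z \right)} = 16 + 19 z$
$\sqrt{t{\left(19,21 \right)} + 387} = \sqrt{\left(16 + 19 \cdot 21\right) + 387} = \sqrt{\left(16 + 399\right) + 387} = \sqrt{415 + 387} = \sqrt{802}$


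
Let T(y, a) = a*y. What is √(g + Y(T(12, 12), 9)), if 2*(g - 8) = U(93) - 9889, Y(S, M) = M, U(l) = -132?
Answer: I*√19974/2 ≈ 70.665*I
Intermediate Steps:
g = -10005/2 (g = 8 + (-132 - 9889)/2 = 8 + (½)*(-10021) = 8 - 10021/2 = -10005/2 ≈ -5002.5)
√(g + Y(T(12, 12), 9)) = √(-10005/2 + 9) = √(-9987/2) = I*√19974/2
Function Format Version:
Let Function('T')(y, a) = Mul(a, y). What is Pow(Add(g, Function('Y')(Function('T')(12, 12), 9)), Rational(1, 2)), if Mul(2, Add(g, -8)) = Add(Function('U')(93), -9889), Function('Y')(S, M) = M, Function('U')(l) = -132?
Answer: Mul(Rational(1, 2), I, Pow(19974, Rational(1, 2))) ≈ Mul(70.665, I)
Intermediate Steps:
g = Rational(-10005, 2) (g = Add(8, Mul(Rational(1, 2), Add(-132, -9889))) = Add(8, Mul(Rational(1, 2), -10021)) = Add(8, Rational(-10021, 2)) = Rational(-10005, 2) ≈ -5002.5)
Pow(Add(g, Function('Y')(Function('T')(12, 12), 9)), Rational(1, 2)) = Pow(Add(Rational(-10005, 2), 9), Rational(1, 2)) = Pow(Rational(-9987, 2), Rational(1, 2)) = Mul(Rational(1, 2), I, Pow(19974, Rational(1, 2)))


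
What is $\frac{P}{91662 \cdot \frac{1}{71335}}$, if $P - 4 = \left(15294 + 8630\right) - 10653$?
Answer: $\frac{315657375}{30554} \approx 10331.0$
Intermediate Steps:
$P = 13275$ ($P = 4 + \left(\left(15294 + 8630\right) - 10653\right) = 4 + \left(23924 - 10653\right) = 4 + 13271 = 13275$)
$\frac{P}{91662 \cdot \frac{1}{71335}} = \frac{13275}{91662 \cdot \frac{1}{71335}} = \frac{13275}{\frac{91662}{71335}} = 13275 \cdot \frac{71335}{91662} = \frac{315657375}{30554}$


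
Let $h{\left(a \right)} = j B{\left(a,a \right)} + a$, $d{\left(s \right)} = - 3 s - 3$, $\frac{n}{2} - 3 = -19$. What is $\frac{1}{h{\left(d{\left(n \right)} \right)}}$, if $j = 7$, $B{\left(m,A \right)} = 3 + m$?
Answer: $\frac{1}{765} \approx 0.0013072$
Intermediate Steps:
$n = -32$ ($n = 6 + 2 \left(-19\right) = 6 - 38 = -32$)
$d{\left(s \right)} = -3 - 3 s$
$h{\left(a \right)} = 21 + 8 a$ ($h{\left(a \right)} = 7 \left(3 + a\right) + a = \left(21 + 7 a\right) + a = 21 + 8 a$)
$\frac{1}{h{\left(d{\left(n \right)} \right)}} = \frac{1}{21 + 8 \left(-3 - -96\right)} = \frac{1}{21 + 8 \left(-3 + 96\right)} = \frac{1}{21 + 8 \cdot 93} = \frac{1}{21 + 744} = \frac{1}{765}$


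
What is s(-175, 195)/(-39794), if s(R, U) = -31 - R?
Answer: -72/19897 ≈ -0.0036186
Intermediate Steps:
s(-175, 195)/(-39794) = (-31 - 1*(-175))/(-39794) = (-31 + 175)*(-1/39794) = 144*(-1/39794) = -72/19897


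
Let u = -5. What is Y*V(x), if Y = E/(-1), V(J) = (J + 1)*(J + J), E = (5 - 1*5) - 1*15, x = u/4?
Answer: 75/8 ≈ 9.3750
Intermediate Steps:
x = -5/4 ≈ -1.2500
E = -15 (E = (5 - 5) - 15 = 0 - 15 = -15)
V(J) = 2*J*(1 + J) (V(J) = (1 + J)*(2*J) = 2*J*(1 + J))
Y = 15 (Y = -15/(-1) = -15*(-1) = 15)
Y*V(x) = 15*(2*(-5/4)*(1 - 5/4)) = 15*(2*(-5/4)*(-¼)) = 15*(5/8) = 75/8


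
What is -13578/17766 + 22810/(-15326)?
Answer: -51111574/22690143 ≈ -2.2526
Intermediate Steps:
-13578/17766 + 22810/(-15326) = -13578*1/17766 + 22810*(-1/15326) = -2263/2961 - 11405/7663 = -51111574/22690143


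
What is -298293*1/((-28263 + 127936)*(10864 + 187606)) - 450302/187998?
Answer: -4453987706140517/1859497647039690 ≈ -2.3953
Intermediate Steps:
-298293*1/((-28263 + 127936)*(10864 + 187606)) - 450302/187998 = -298293/(198470*99673) - 450302*1/187998 = -298293/19782100310 - 225151/93999 = -4453987706140517/1859497647039690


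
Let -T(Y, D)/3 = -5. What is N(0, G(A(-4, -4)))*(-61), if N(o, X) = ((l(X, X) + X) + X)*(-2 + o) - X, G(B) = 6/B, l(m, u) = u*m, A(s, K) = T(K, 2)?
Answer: 3538/25 ≈ 141.52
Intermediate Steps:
T(Y, D) = 15 (T(Y, D) = -3*(-5) = 15)
A(s, K) = 15
l(m, u) = m*u
N(o, X) = -X + (-2 + o)*(X**2 + 2*X) (N(o, X) = ((X*X + X) + X)*(-2 + o) - X = ((X**2 + X) + X)*(-2 + o) - X = ((X + X**2) + X)*(-2 + o) - X = (X**2 + 2*X)*(-2 + o) - X = (-2 + o)*(X**2 + 2*X) - X = -X + (-2 + o)*(X**2 + 2*X))
N(0, G(A(-4, -4)))*(-61) = ((6/15)*(-5 - 12/15 + 2*0 + (6/15)*0))*(-61) = ((6*(1/15))*(-5 - 12/15 + 0 + (6*(1/15))*0))*(-61) = (2*(-5 - 2*2/5 + 0 + (2/5)*0)/5)*(-61) = (2*(-5 - 4/5 + 0 + 0)/5)*(-61) = ((2/5)*(-29/5))*(-61) = -58/25*(-61) = 3538/25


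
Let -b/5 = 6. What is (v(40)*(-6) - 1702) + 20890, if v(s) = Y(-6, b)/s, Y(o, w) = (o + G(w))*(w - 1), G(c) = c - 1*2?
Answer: 190113/10 ≈ 19011.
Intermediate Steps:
G(c) = -2 + c (G(c) = c - 2 = -2 + c)
b = -30 (b = -5*6 = -30)
Y(o, w) = (-1 + w)*(-2 + o + w) (Y(o, w) = (o + (-2 + w))*(w - 1) = (-2 + o + w)*(-1 + w) = (-1 + w)*(-2 + o + w))
v(s) = 1178/s (v(s) = (2 - 1*(-6) - 1*(-30) - 6*(-30) - 30*(-2 - 30))/s = (2 + 6 + 30 + 180 - 30*(-32))/s = (2 + 6 + 30 + 180 + 960)/s = 1178/s)
(v(40)*(-6) - 1702) + 20890 = ((1178/40)*(-6) - 1702) + 20890 = ((1178*(1/40))*(-6) - 1702) + 20890 = ((589/20)*(-6) - 1702) + 20890 = (-1767/10 - 1702) + 20890 = -18787/10 + 20890 = 190113/10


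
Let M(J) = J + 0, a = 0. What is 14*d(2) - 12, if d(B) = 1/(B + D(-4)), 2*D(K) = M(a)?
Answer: -5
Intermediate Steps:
M(J) = J
D(K) = 0 (D(K) = (½)*0 = 0)
d(B) = 1/B (d(B) = 1/(B + 0) = 1/B)
14*d(2) - 12 = 14/2 - 12 = 14*(½) - 12 = 7 - 12 = -5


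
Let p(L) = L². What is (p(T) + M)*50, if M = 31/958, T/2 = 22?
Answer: 46367975/479 ≈ 96802.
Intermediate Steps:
T = 44 (T = 2*22 = 44)
M = 31/958 (M = 31*(1/958) = 31/958 ≈ 0.032359)
(p(T) + M)*50 = (44² + 31/958)*50 = (1936 + 31/958)*50 = (1854719/958)*50 = 46367975/479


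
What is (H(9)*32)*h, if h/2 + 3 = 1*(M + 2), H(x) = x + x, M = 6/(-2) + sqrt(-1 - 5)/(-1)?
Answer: -4608 - 1152*I*sqrt(6) ≈ -4608.0 - 2821.8*I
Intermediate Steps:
M = -3 - I*sqrt(6) (M = 6*(-1/2) + sqrt(-6)*(-1) = -3 + (I*sqrt(6))*(-1) = -3 - I*sqrt(6) ≈ -3.0 - 2.4495*I)
H(x) = 2*x
h = -8 - 2*I*sqrt(6) (h = -6 + 2*(1*((-3 - I*sqrt(6)) + 2)) = -6 + 2*(1*(-1 - I*sqrt(6))) = -6 + 2*(-1 - I*sqrt(6)) = -6 + (-2 - 2*I*sqrt(6)) = -8 - 2*I*sqrt(6) ≈ -8.0 - 4.899*I)
(H(9)*32)*h = ((2*9)*32)*(-8 - 2*I*sqrt(6)) = (18*32)*(-8 - 2*I*sqrt(6)) = 576*(-8 - 2*I*sqrt(6)) = -4608 - 1152*I*sqrt(6)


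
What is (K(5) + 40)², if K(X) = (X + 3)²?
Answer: 10816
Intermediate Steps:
K(X) = (3 + X)²
(K(5) + 40)² = ((3 + 5)² + 40)² = (8² + 40)² = (64 + 40)² = 104² = 10816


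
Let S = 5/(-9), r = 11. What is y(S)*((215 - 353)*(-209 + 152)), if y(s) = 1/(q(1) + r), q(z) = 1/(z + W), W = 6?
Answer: 9177/13 ≈ 705.92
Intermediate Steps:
q(z) = 1/(6 + z) (q(z) = 1/(z + 6) = 1/(6 + z))
S = -5/9 (S = 5*(-1/9) = -5/9 ≈ -0.55556)
y(s) = 7/78 (y(s) = 1/(1/(6 + 1) + 11) = 1/(1/7 + 11) = 1/(78/7) = 7/78)
y(S)*((215 - 353)*(-209 + 152)) = 7*((215 - 353)*(-209 + 152))/78 = 7*(-138*(-57))/78 = (7/78)*7866 = 9177/13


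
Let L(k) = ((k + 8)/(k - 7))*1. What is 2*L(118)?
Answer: 84/37 ≈ 2.2703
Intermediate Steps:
L(k) = (8 + k)/(-7 + k) (L(k) = ((8 + k)/(-7 + k))*1 = (8 + k)/(-7 + k))
2*L(118) = 2*((8 + 118)/(-7 + 118)) = 2*(126/111) = 2*((1/111)*126) = 2*(42/37) = 84/37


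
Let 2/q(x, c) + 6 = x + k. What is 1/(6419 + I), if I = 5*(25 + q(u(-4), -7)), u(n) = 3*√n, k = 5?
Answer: 13451/88019714 + 5*I/132029571 ≈ 0.00015282 + 3.787e-8*I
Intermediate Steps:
q(x, c) = 2/(-1 + x) (q(x, c) = 2/(-6 + (x + 5)) = 2/(-6 + (5 + x)) = 2/(-1 + x))
I = 125 + 10*(-1 - 6*I)/37 (I = 5*(25 + 2/(-1 + 3*√(-4))) = 5*(25 + 2/(-1 + 3*(2*I))) = 5*(25 + 2/(-1 + 6*I)) = 5*(25 + 2*((-1 - 6*I)/37)) = 5*(25 + 2*(-1 - 6*I)/37) = 125 + 10*(-1 - 6*I)/37 ≈ 124.73 - 1.6216*I)
1/(6419 + I) = 1/(6419 + (4615/37 - 60*I/37)) = 1/(242118/37 - 60*I/37) = 37*(242118/37 + 60*I/37)/1584354852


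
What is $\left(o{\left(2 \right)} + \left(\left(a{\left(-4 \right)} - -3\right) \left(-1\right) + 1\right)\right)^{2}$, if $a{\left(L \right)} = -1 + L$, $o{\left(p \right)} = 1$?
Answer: $16$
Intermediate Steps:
$\left(o{\left(2 \right)} + \left(\left(a{\left(-4 \right)} - -3\right) \left(-1\right) + 1\right)\right)^{2} = \left(1 + \left(\left(\left(-1 - 4\right) - -3\right) \left(-1\right) + 1\right)\right)^{2} = \left(1 + \left(\left(-5 + 3\right) \left(-1\right) + 1\right)\right)^{2} = \left(1 + \left(\left(-2\right) \left(-1\right) + 1\right)\right)^{2} = \left(1 + \left(2 + 1\right)\right)^{2} = \left(1 + 3\right)^{2} = 4^{2} = 16$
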